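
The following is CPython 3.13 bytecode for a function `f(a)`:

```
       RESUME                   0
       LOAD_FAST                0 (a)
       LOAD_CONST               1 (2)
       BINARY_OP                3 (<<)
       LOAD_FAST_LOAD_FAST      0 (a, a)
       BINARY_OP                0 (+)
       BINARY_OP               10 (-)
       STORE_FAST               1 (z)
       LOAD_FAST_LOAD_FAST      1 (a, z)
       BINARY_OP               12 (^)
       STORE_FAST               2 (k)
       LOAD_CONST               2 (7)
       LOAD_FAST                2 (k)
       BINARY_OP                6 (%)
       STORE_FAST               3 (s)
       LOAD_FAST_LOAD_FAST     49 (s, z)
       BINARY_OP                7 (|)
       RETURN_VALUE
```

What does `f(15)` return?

31

LOAD_FAST a → push 15. Stack: [15]
LOAD_CONST → push 2. Stack: [15, 2]
BINARY_OP << → 15 << 2 = 60. Stack: [60]
LOAD_FAST_LOAD_FAST a,a → push 15,15. Stack: [60, 15, 15]
BINARY_OP + → 15 + 15 = 30. Stack: [60, 30]
BINARY_OP - → 60 - 30 = 30. Stack: [30]
STORE_FAST z → z=30. Stack: []
LOAD_FAST_LOAD_FAST a,z → push 15,30. Stack: [15, 30]
BINARY_OP ^ → 15 ^ 30 = 17. Stack: [17]
STORE_FAST k → k=17. Stack: []
LOAD_CONST → push 7. Stack: [7]
LOAD_FAST k → push 17. Stack: [7, 17]
BINARY_OP % → 7 % 17 = 7. Stack: [7]
STORE_FAST s → s=7. Stack: []
LOAD_FAST_LOAD_FAST s,z → push 7,30. Stack: [7, 30]
BINARY_OP | → 7 | 30 = 31. Stack: [31]
RETURN_VALUE → return 31.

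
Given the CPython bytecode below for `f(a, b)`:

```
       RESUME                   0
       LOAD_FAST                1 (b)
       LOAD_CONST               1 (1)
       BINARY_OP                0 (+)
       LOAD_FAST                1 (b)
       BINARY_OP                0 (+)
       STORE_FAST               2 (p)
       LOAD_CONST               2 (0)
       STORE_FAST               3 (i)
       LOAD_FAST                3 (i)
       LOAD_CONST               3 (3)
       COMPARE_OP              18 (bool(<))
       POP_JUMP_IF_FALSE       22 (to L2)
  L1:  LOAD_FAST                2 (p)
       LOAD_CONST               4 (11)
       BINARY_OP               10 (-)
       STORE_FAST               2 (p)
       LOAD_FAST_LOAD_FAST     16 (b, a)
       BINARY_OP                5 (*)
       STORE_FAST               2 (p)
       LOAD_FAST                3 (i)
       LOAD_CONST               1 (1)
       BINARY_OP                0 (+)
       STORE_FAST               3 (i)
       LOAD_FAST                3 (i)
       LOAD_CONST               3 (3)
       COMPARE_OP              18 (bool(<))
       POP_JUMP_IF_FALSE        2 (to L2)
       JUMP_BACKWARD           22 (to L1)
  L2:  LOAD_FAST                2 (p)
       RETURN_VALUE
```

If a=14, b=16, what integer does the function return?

224

LOAD_FAST b → push 16. Stack: [16]
LOAD_CONST → push 1. Stack: [16, 1]
BINARY_OP + → 16 + 1 = 17. Stack: [17]
LOAD_FAST b → push 16. Stack: [17, 16]
BINARY_OP + → 17 + 16 = 33. Stack: [33]
STORE_FAST p → p=33. Stack: []
LOAD_CONST → push 0. Stack: [0]
STORE_FAST i → i=0. Stack: []
LOAD_FAST i → push 0. Stack: [0]
LOAD_CONST → push 3. Stack: [0, 3]
COMPARE_OP bool(<) → 0 vs 3 = True. Stack: [True]
POP_JUMP_IF_FALSE → pop True; no jump. Stack: []
LOAD_FAST p → push 33. Stack: [33]
LOAD_CONST → push 11. Stack: [33, 11]
BINARY_OP - → 33 - 11 = 22. Stack: [22]
STORE_FAST p → p=22. Stack: []
LOAD_FAST_LOAD_FAST b,a → push 16,14. Stack: [16, 14]
BINARY_OP * → 16 * 14 = 224. Stack: [224]
STORE_FAST p → p=224. Stack: []
LOAD_FAST i → push 0. Stack: [0]
LOAD_CONST → push 1. Stack: [0, 1]
BINARY_OP + → 0 + 1 = 1. Stack: [1]
STORE_FAST i → i=1. Stack: []
LOAD_FAST i → push 1. Stack: [1]
LOAD_CONST → push 3. Stack: [1, 3]
COMPARE_OP bool(<) → 1 vs 3 = True. Stack: [True]
POP_JUMP_IF_FALSE → pop True; no jump. Stack: []
LOAD_FAST p → push 224. Stack: [224]
LOAD_CONST → push 11. Stack: [224, 11]
BINARY_OP - → 224 - 11 = 213. Stack: [213]
STORE_FAST p → p=213. Stack: []
LOAD_FAST_LOAD_FAST b,a → push 16,14. Stack: [16, 14]
BINARY_OP * → 16 * 14 = 224. Stack: [224]
STORE_FAST p → p=224. Stack: []
LOAD_FAST i → push 1. Stack: [1]
LOAD_CONST → push 1. Stack: [1, 1]
BINARY_OP + → 1 + 1 = 2. Stack: [2]
STORE_FAST i → i=2. Stack: []
LOAD_FAST i → push 2. Stack: [2]
LOAD_CONST → push 3. Stack: [2, 3]
COMPARE_OP bool(<) → 2 vs 3 = True. Stack: [True]
POP_JUMP_IF_FALSE → pop True; no jump. Stack: []
LOAD_FAST p → push 224. Stack: [224]
LOAD_CONST → push 11. Stack: [224, 11]
BINARY_OP - → 224 - 11 = 213. Stack: [213]
STORE_FAST p → p=213. Stack: []
LOAD_FAST_LOAD_FAST b,a → push 16,14. Stack: [16, 14]
BINARY_OP * → 16 * 14 = 224. Stack: [224]
STORE_FAST p → p=224. Stack: []
LOAD_FAST i → push 2. Stack: [2]
LOAD_CONST → push 1. Stack: [2, 1]
BINARY_OP + → 2 + 1 = 3. Stack: [3]
STORE_FAST i → i=3. Stack: []
LOAD_FAST i → push 3. Stack: [3]
LOAD_CONST → push 3. Stack: [3, 3]
COMPARE_OP bool(<) → 3 vs 3 = False. Stack: [False]
POP_JUMP_IF_FALSE → pop False; jump. Stack: []
LOAD_FAST p → push 224. Stack: [224]
RETURN_VALUE → return 224.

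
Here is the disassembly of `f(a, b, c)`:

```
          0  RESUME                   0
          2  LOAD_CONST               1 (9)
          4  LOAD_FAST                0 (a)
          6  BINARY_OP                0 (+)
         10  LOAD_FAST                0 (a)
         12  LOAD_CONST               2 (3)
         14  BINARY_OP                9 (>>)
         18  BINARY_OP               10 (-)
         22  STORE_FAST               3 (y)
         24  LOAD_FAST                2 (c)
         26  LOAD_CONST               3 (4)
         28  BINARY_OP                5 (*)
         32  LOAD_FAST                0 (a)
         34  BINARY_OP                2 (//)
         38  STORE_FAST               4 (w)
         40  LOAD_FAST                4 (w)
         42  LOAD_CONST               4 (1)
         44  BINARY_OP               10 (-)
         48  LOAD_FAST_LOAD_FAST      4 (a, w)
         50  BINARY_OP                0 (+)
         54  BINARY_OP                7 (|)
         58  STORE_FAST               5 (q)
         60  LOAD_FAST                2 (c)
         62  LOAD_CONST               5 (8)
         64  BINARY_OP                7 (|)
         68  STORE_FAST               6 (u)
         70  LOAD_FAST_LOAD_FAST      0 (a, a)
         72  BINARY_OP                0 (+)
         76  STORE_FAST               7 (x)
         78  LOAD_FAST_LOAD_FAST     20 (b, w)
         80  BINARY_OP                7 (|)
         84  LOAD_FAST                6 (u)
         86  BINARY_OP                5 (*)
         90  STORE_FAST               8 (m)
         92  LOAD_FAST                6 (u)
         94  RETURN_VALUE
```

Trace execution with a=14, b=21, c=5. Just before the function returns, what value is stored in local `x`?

28

LOAD_CONST → push 9. Stack: [9]
LOAD_FAST a → push 14. Stack: [9, 14]
BINARY_OP + → 9 + 14 = 23. Stack: [23]
LOAD_FAST a → push 14. Stack: [23, 14]
LOAD_CONST → push 3. Stack: [23, 14, 3]
BINARY_OP >> → 14 >> 3 = 1. Stack: [23, 1]
BINARY_OP - → 23 - 1 = 22. Stack: [22]
STORE_FAST y → y=22. Stack: []
LOAD_FAST c → push 5. Stack: [5]
LOAD_CONST → push 4. Stack: [5, 4]
BINARY_OP * → 5 * 4 = 20. Stack: [20]
LOAD_FAST a → push 14. Stack: [20, 14]
BINARY_OP // → 20 // 14 = 1. Stack: [1]
STORE_FAST w → w=1. Stack: []
LOAD_FAST w → push 1. Stack: [1]
LOAD_CONST → push 1. Stack: [1, 1]
BINARY_OP - → 1 - 1 = 0. Stack: [0]
LOAD_FAST_LOAD_FAST a,w → push 14,1. Stack: [0, 14, 1]
BINARY_OP + → 14 + 1 = 15. Stack: [0, 15]
BINARY_OP | → 0 | 15 = 15. Stack: [15]
STORE_FAST q → q=15. Stack: []
LOAD_FAST c → push 5. Stack: [5]
LOAD_CONST → push 8. Stack: [5, 8]
BINARY_OP | → 5 | 8 = 13. Stack: [13]
STORE_FAST u → u=13. Stack: []
LOAD_FAST_LOAD_FAST a,a → push 14,14. Stack: [14, 14]
BINARY_OP + → 14 + 14 = 28. Stack: [28]
STORE_FAST x → x=28. Stack: []
LOAD_FAST_LOAD_FAST b,w → push 21,1. Stack: [21, 1]
BINARY_OP | → 21 | 1 = 21. Stack: [21]
LOAD_FAST u → push 13. Stack: [21, 13]
BINARY_OP * → 21 * 13 = 273. Stack: [273]
STORE_FAST m → m=273. Stack: []
LOAD_FAST u → push 13. Stack: [13]
RETURN_VALUE → return 13.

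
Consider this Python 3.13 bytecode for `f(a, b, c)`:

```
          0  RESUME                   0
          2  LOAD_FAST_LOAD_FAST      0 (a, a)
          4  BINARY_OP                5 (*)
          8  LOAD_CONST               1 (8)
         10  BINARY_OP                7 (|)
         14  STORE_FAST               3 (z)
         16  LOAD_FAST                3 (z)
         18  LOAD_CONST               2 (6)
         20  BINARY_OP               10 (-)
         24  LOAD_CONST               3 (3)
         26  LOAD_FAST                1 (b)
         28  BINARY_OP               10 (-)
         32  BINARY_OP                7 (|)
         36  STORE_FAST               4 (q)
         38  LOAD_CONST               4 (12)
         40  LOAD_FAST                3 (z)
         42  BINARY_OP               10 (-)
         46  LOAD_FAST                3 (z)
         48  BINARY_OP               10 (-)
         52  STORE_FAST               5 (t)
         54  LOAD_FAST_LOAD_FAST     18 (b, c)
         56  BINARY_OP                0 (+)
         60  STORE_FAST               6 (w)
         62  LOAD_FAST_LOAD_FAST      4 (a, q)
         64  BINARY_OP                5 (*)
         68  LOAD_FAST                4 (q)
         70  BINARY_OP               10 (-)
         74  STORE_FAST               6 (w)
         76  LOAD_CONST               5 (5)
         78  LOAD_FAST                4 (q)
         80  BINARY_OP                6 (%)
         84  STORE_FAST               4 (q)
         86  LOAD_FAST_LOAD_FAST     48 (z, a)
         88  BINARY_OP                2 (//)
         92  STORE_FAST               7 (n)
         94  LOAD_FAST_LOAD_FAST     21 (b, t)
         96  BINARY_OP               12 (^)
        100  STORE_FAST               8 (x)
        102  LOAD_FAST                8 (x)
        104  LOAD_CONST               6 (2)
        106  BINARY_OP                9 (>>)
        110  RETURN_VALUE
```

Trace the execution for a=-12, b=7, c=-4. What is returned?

LOAD_FAST_LOAD_FAST a,a → push -12,-12. Stack: [-12, -12]
BINARY_OP * → -12 * -12 = 144. Stack: [144]
LOAD_CONST → push 8. Stack: [144, 8]
BINARY_OP | → 144 | 8 = 152. Stack: [152]
STORE_FAST z → z=152. Stack: []
LOAD_FAST z → push 152. Stack: [152]
LOAD_CONST → push 6. Stack: [152, 6]
BINARY_OP - → 152 - 6 = 146. Stack: [146]
LOAD_CONST → push 3. Stack: [146, 3]
LOAD_FAST b → push 7. Stack: [146, 3, 7]
BINARY_OP - → 3 - 7 = -4. Stack: [146, -4]
BINARY_OP | → 146 | -4 = -2. Stack: [-2]
STORE_FAST q → q=-2. Stack: []
LOAD_CONST → push 12. Stack: [12]
LOAD_FAST z → push 152. Stack: [12, 152]
BINARY_OP - → 12 - 152 = -140. Stack: [-140]
LOAD_FAST z → push 152. Stack: [-140, 152]
BINARY_OP - → -140 - 152 = -292. Stack: [-292]
STORE_FAST t → t=-292. Stack: []
LOAD_FAST_LOAD_FAST b,c → push 7,-4. Stack: [7, -4]
BINARY_OP + → 7 + -4 = 3. Stack: [3]
STORE_FAST w → w=3. Stack: []
LOAD_FAST_LOAD_FAST a,q → push -12,-2. Stack: [-12, -2]
BINARY_OP * → -12 * -2 = 24. Stack: [24]
LOAD_FAST q → push -2. Stack: [24, -2]
BINARY_OP - → 24 - -2 = 26. Stack: [26]
STORE_FAST w → w=26. Stack: []
LOAD_CONST → push 5. Stack: [5]
LOAD_FAST q → push -2. Stack: [5, -2]
BINARY_OP % → 5 % -2 = -1. Stack: [-1]
STORE_FAST q → q=-1. Stack: []
LOAD_FAST_LOAD_FAST z,a → push 152,-12. Stack: [152, -12]
BINARY_OP // → 152 // -12 = -13. Stack: [-13]
STORE_FAST n → n=-13. Stack: []
LOAD_FAST_LOAD_FAST b,t → push 7,-292. Stack: [7, -292]
BINARY_OP ^ → 7 ^ -292 = -293. Stack: [-293]
STORE_FAST x → x=-293. Stack: []
LOAD_FAST x → push -293. Stack: [-293]
LOAD_CONST → push 2. Stack: [-293, 2]
BINARY_OP >> → -293 >> 2 = -74. Stack: [-74]
RETURN_VALUE → return -74.

-74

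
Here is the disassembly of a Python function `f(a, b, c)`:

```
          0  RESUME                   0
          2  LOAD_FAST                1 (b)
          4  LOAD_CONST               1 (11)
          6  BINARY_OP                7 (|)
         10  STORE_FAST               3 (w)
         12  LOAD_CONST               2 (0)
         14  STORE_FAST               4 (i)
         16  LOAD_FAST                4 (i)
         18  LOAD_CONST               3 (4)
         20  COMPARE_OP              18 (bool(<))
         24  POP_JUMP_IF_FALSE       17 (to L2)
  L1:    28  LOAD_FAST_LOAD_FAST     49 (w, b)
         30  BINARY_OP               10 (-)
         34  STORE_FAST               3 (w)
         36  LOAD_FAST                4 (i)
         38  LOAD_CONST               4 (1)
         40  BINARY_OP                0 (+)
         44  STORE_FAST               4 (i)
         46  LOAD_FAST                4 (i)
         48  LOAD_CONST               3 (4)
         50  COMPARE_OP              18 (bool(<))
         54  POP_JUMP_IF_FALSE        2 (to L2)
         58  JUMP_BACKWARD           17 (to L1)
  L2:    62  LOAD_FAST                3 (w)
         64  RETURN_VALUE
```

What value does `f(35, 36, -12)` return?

-97

LOAD_FAST b → push 36. Stack: [36]
LOAD_CONST → push 11. Stack: [36, 11]
BINARY_OP | → 36 | 11 = 47. Stack: [47]
STORE_FAST w → w=47. Stack: []
LOAD_CONST → push 0. Stack: [0]
STORE_FAST i → i=0. Stack: []
LOAD_FAST i → push 0. Stack: [0]
LOAD_CONST → push 4. Stack: [0, 4]
COMPARE_OP bool(<) → 0 vs 4 = True. Stack: [True]
POP_JUMP_IF_FALSE → pop True; no jump. Stack: []
LOAD_FAST_LOAD_FAST w,b → push 47,36. Stack: [47, 36]
BINARY_OP - → 47 - 36 = 11. Stack: [11]
STORE_FAST w → w=11. Stack: []
LOAD_FAST i → push 0. Stack: [0]
LOAD_CONST → push 1. Stack: [0, 1]
BINARY_OP + → 0 + 1 = 1. Stack: [1]
STORE_FAST i → i=1. Stack: []
LOAD_FAST i → push 1. Stack: [1]
LOAD_CONST → push 4. Stack: [1, 4]
COMPARE_OP bool(<) → 1 vs 4 = True. Stack: [True]
POP_JUMP_IF_FALSE → pop True; no jump. Stack: []
LOAD_FAST_LOAD_FAST w,b → push 11,36. Stack: [11, 36]
BINARY_OP - → 11 - 36 = -25. Stack: [-25]
STORE_FAST w → w=-25. Stack: []
LOAD_FAST i → push 1. Stack: [1]
LOAD_CONST → push 1. Stack: [1, 1]
BINARY_OP + → 1 + 1 = 2. Stack: [2]
STORE_FAST i → i=2. Stack: []
LOAD_FAST i → push 2. Stack: [2]
LOAD_CONST → push 4. Stack: [2, 4]
COMPARE_OP bool(<) → 2 vs 4 = True. Stack: [True]
POP_JUMP_IF_FALSE → pop True; no jump. Stack: []
LOAD_FAST_LOAD_FAST w,b → push -25,36. Stack: [-25, 36]
BINARY_OP - → -25 - 36 = -61. Stack: [-61]
STORE_FAST w → w=-61. Stack: []
LOAD_FAST i → push 2. Stack: [2]
LOAD_CONST → push 1. Stack: [2, 1]
BINARY_OP + → 2 + 1 = 3. Stack: [3]
STORE_FAST i → i=3. Stack: []
LOAD_FAST i → push 3. Stack: [3]
LOAD_CONST → push 4. Stack: [3, 4]
COMPARE_OP bool(<) → 3 vs 4 = True. Stack: [True]
POP_JUMP_IF_FALSE → pop True; no jump. Stack: []
LOAD_FAST_LOAD_FAST w,b → push -61,36. Stack: [-61, 36]
BINARY_OP - → -61 - 36 = -97. Stack: [-97]
STORE_FAST w → w=-97. Stack: []
LOAD_FAST i → push 3. Stack: [3]
LOAD_CONST → push 1. Stack: [3, 1]
BINARY_OP + → 3 + 1 = 4. Stack: [4]
STORE_FAST i → i=4. Stack: []
LOAD_FAST i → push 4. Stack: [4]
LOAD_CONST → push 4. Stack: [4, 4]
COMPARE_OP bool(<) → 4 vs 4 = False. Stack: [False]
POP_JUMP_IF_FALSE → pop False; jump. Stack: []
LOAD_FAST w → push -97. Stack: [-97]
RETURN_VALUE → return -97.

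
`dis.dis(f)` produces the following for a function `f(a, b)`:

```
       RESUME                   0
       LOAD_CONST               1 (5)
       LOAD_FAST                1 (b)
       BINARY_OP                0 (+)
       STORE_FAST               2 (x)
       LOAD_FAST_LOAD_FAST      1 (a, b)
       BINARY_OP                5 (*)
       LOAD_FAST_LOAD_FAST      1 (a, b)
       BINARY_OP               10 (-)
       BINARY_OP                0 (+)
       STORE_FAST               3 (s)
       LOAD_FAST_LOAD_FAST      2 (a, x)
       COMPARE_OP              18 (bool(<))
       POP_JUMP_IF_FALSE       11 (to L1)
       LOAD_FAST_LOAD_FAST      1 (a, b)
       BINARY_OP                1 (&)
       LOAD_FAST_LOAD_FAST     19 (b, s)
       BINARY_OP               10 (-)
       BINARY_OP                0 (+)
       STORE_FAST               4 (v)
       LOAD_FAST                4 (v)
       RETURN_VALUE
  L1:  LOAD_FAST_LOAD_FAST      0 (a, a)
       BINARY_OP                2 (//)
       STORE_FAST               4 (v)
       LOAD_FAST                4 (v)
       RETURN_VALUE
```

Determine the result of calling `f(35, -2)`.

LOAD_CONST → push 5. Stack: [5]
LOAD_FAST b → push -2. Stack: [5, -2]
BINARY_OP + → 5 + -2 = 3. Stack: [3]
STORE_FAST x → x=3. Stack: []
LOAD_FAST_LOAD_FAST a,b → push 35,-2. Stack: [35, -2]
BINARY_OP * → 35 * -2 = -70. Stack: [-70]
LOAD_FAST_LOAD_FAST a,b → push 35,-2. Stack: [-70, 35, -2]
BINARY_OP - → 35 - -2 = 37. Stack: [-70, 37]
BINARY_OP + → -70 + 37 = -33. Stack: [-33]
STORE_FAST s → s=-33. Stack: []
LOAD_FAST_LOAD_FAST a,x → push 35,3. Stack: [35, 3]
COMPARE_OP bool(<) → 35 vs 3 = False. Stack: [False]
POP_JUMP_IF_FALSE → pop False; jump. Stack: []
LOAD_FAST_LOAD_FAST a,a → push 35,35. Stack: [35, 35]
BINARY_OP // → 35 // 35 = 1. Stack: [1]
STORE_FAST v → v=1. Stack: []
LOAD_FAST v → push 1. Stack: [1]
RETURN_VALUE → return 1.

1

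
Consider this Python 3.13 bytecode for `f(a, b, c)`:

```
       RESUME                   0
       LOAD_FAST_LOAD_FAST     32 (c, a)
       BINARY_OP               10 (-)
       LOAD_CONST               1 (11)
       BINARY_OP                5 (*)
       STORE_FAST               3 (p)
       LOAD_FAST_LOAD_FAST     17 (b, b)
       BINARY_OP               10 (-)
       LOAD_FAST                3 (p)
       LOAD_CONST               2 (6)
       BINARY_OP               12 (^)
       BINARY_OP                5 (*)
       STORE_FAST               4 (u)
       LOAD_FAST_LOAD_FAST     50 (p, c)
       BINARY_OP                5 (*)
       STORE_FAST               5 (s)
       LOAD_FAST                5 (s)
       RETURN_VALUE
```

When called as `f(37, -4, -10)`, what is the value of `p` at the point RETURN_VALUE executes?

-517

LOAD_FAST_LOAD_FAST c,a → push -10,37. Stack: [-10, 37]
BINARY_OP - → -10 - 37 = -47. Stack: [-47]
LOAD_CONST → push 11. Stack: [-47, 11]
BINARY_OP * → -47 * 11 = -517. Stack: [-517]
STORE_FAST p → p=-517. Stack: []
LOAD_FAST_LOAD_FAST b,b → push -4,-4. Stack: [-4, -4]
BINARY_OP - → -4 - -4 = 0. Stack: [0]
LOAD_FAST p → push -517. Stack: [0, -517]
LOAD_CONST → push 6. Stack: [0, -517, 6]
BINARY_OP ^ → -517 ^ 6 = -515. Stack: [0, -515]
BINARY_OP * → 0 * -515 = 0. Stack: [0]
STORE_FAST u → u=0. Stack: []
LOAD_FAST_LOAD_FAST p,c → push -517,-10. Stack: [-517, -10]
BINARY_OP * → -517 * -10 = 5170. Stack: [5170]
STORE_FAST s → s=5170. Stack: []
LOAD_FAST s → push 5170. Stack: [5170]
RETURN_VALUE → return 5170.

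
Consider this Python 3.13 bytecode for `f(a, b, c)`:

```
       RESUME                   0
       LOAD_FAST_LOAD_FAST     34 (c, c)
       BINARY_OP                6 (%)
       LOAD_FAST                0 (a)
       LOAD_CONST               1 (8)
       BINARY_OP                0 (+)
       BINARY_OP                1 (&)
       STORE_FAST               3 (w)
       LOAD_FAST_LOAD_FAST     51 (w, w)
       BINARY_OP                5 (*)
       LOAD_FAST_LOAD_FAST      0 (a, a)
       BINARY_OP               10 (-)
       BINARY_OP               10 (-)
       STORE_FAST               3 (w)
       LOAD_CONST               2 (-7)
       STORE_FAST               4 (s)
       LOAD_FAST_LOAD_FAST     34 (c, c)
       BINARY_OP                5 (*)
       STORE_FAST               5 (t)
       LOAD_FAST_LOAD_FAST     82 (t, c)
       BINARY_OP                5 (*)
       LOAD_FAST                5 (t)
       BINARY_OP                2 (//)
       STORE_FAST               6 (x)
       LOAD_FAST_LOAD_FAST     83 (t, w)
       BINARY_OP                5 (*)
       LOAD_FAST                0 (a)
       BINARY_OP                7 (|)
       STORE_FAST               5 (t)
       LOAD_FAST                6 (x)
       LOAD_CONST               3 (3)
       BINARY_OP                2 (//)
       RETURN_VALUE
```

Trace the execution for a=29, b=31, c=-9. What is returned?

-3

LOAD_FAST_LOAD_FAST c,c → push -9,-9. Stack: [-9, -9]
BINARY_OP % → -9 % -9 = 0. Stack: [0]
LOAD_FAST a → push 29. Stack: [0, 29]
LOAD_CONST → push 8. Stack: [0, 29, 8]
BINARY_OP + → 29 + 8 = 37. Stack: [0, 37]
BINARY_OP & → 0 & 37 = 0. Stack: [0]
STORE_FAST w → w=0. Stack: []
LOAD_FAST_LOAD_FAST w,w → push 0,0. Stack: [0, 0]
BINARY_OP * → 0 * 0 = 0. Stack: [0]
LOAD_FAST_LOAD_FAST a,a → push 29,29. Stack: [0, 29, 29]
BINARY_OP - → 29 - 29 = 0. Stack: [0, 0]
BINARY_OP - → 0 - 0 = 0. Stack: [0]
STORE_FAST w → w=0. Stack: []
LOAD_CONST → push -7. Stack: [-7]
STORE_FAST s → s=-7. Stack: []
LOAD_FAST_LOAD_FAST c,c → push -9,-9. Stack: [-9, -9]
BINARY_OP * → -9 * -9 = 81. Stack: [81]
STORE_FAST t → t=81. Stack: []
LOAD_FAST_LOAD_FAST t,c → push 81,-9. Stack: [81, -9]
BINARY_OP * → 81 * -9 = -729. Stack: [-729]
LOAD_FAST t → push 81. Stack: [-729, 81]
BINARY_OP // → -729 // 81 = -9. Stack: [-9]
STORE_FAST x → x=-9. Stack: []
LOAD_FAST_LOAD_FAST t,w → push 81,0. Stack: [81, 0]
BINARY_OP * → 81 * 0 = 0. Stack: [0]
LOAD_FAST a → push 29. Stack: [0, 29]
BINARY_OP | → 0 | 29 = 29. Stack: [29]
STORE_FAST t → t=29. Stack: []
LOAD_FAST x → push -9. Stack: [-9]
LOAD_CONST → push 3. Stack: [-9, 3]
BINARY_OP // → -9 // 3 = -3. Stack: [-3]
RETURN_VALUE → return -3.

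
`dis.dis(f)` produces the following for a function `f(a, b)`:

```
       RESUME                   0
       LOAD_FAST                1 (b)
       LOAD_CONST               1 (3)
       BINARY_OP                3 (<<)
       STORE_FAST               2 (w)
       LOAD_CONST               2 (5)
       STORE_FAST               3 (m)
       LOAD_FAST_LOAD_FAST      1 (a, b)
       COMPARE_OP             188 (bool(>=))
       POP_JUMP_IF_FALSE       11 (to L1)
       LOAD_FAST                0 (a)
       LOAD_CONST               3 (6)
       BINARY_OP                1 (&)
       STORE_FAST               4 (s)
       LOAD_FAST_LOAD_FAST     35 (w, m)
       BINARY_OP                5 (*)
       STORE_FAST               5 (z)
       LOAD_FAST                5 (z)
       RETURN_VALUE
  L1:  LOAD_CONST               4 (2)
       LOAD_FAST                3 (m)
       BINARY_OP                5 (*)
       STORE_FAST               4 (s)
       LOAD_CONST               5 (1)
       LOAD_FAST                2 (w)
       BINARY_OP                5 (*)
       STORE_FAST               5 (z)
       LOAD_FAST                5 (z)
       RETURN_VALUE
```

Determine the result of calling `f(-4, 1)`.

8

LOAD_FAST b → push 1. Stack: [1]
LOAD_CONST → push 3. Stack: [1, 3]
BINARY_OP << → 1 << 3 = 8. Stack: [8]
STORE_FAST w → w=8. Stack: []
LOAD_CONST → push 5. Stack: [5]
STORE_FAST m → m=5. Stack: []
LOAD_FAST_LOAD_FAST a,b → push -4,1. Stack: [-4, 1]
COMPARE_OP bool(>=) → -4 vs 1 = False. Stack: [False]
POP_JUMP_IF_FALSE → pop False; jump. Stack: []
LOAD_CONST → push 2. Stack: [2]
LOAD_FAST m → push 5. Stack: [2, 5]
BINARY_OP * → 2 * 5 = 10. Stack: [10]
STORE_FAST s → s=10. Stack: []
LOAD_CONST → push 1. Stack: [1]
LOAD_FAST w → push 8. Stack: [1, 8]
BINARY_OP * → 1 * 8 = 8. Stack: [8]
STORE_FAST z → z=8. Stack: []
LOAD_FAST z → push 8. Stack: [8]
RETURN_VALUE → return 8.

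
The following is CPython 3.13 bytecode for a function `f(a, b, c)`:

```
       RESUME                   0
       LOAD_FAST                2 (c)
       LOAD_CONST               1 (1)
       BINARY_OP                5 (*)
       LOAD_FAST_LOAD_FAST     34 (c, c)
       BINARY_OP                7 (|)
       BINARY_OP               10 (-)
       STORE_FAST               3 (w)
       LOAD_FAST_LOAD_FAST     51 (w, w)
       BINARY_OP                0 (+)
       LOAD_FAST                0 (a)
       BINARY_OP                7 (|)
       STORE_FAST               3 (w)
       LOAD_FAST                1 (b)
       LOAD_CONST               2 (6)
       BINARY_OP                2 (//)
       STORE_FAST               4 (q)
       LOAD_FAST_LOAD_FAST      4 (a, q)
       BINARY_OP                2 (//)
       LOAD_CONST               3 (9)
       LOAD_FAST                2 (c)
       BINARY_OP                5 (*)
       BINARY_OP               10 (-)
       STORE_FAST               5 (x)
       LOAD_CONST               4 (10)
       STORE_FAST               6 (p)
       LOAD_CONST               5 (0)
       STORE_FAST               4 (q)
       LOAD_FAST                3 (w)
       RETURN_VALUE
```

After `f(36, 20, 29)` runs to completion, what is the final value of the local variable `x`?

-249

LOAD_FAST c → push 29. Stack: [29]
LOAD_CONST → push 1. Stack: [29, 1]
BINARY_OP * → 29 * 1 = 29. Stack: [29]
LOAD_FAST_LOAD_FAST c,c → push 29,29. Stack: [29, 29, 29]
BINARY_OP | → 29 | 29 = 29. Stack: [29, 29]
BINARY_OP - → 29 - 29 = 0. Stack: [0]
STORE_FAST w → w=0. Stack: []
LOAD_FAST_LOAD_FAST w,w → push 0,0. Stack: [0, 0]
BINARY_OP + → 0 + 0 = 0. Stack: [0]
LOAD_FAST a → push 36. Stack: [0, 36]
BINARY_OP | → 0 | 36 = 36. Stack: [36]
STORE_FAST w → w=36. Stack: []
LOAD_FAST b → push 20. Stack: [20]
LOAD_CONST → push 6. Stack: [20, 6]
BINARY_OP // → 20 // 6 = 3. Stack: [3]
STORE_FAST q → q=3. Stack: []
LOAD_FAST_LOAD_FAST a,q → push 36,3. Stack: [36, 3]
BINARY_OP // → 36 // 3 = 12. Stack: [12]
LOAD_CONST → push 9. Stack: [12, 9]
LOAD_FAST c → push 29. Stack: [12, 9, 29]
BINARY_OP * → 9 * 29 = 261. Stack: [12, 261]
BINARY_OP - → 12 - 261 = -249. Stack: [-249]
STORE_FAST x → x=-249. Stack: []
LOAD_CONST → push 10. Stack: [10]
STORE_FAST p → p=10. Stack: []
LOAD_CONST → push 0. Stack: [0]
STORE_FAST q → q=0. Stack: []
LOAD_FAST w → push 36. Stack: [36]
RETURN_VALUE → return 36.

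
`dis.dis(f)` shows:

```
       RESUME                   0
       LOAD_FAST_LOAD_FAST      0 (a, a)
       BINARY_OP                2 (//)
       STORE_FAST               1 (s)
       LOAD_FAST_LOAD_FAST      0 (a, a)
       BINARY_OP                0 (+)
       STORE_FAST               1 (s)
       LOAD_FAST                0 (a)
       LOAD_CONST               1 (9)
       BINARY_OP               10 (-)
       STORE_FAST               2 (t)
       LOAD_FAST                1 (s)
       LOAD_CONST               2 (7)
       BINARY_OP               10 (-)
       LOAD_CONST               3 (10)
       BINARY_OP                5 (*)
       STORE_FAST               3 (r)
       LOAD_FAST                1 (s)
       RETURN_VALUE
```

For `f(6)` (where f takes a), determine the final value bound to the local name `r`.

LOAD_FAST_LOAD_FAST a,a → push 6,6. Stack: [6, 6]
BINARY_OP // → 6 // 6 = 1. Stack: [1]
STORE_FAST s → s=1. Stack: []
LOAD_FAST_LOAD_FAST a,a → push 6,6. Stack: [6, 6]
BINARY_OP + → 6 + 6 = 12. Stack: [12]
STORE_FAST s → s=12. Stack: []
LOAD_FAST a → push 6. Stack: [6]
LOAD_CONST → push 9. Stack: [6, 9]
BINARY_OP - → 6 - 9 = -3. Stack: [-3]
STORE_FAST t → t=-3. Stack: []
LOAD_FAST s → push 12. Stack: [12]
LOAD_CONST → push 7. Stack: [12, 7]
BINARY_OP - → 12 - 7 = 5. Stack: [5]
LOAD_CONST → push 10. Stack: [5, 10]
BINARY_OP * → 5 * 10 = 50. Stack: [50]
STORE_FAST r → r=50. Stack: []
LOAD_FAST s → push 12. Stack: [12]
RETURN_VALUE → return 12.

50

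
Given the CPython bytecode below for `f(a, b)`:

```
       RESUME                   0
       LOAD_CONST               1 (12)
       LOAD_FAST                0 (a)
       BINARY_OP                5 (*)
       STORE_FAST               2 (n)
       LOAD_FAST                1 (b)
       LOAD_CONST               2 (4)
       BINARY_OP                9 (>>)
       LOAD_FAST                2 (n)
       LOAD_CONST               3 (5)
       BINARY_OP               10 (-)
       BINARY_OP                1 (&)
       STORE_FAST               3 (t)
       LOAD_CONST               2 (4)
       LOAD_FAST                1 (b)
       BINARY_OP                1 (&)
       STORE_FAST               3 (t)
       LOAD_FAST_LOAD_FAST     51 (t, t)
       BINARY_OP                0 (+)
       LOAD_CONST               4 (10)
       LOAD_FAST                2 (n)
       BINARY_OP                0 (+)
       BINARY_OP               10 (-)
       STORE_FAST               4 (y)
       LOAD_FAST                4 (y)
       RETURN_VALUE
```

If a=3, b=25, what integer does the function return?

LOAD_CONST → push 12. Stack: [12]
LOAD_FAST a → push 3. Stack: [12, 3]
BINARY_OP * → 12 * 3 = 36. Stack: [36]
STORE_FAST n → n=36. Stack: []
LOAD_FAST b → push 25. Stack: [25]
LOAD_CONST → push 4. Stack: [25, 4]
BINARY_OP >> → 25 >> 4 = 1. Stack: [1]
LOAD_FAST n → push 36. Stack: [1, 36]
LOAD_CONST → push 5. Stack: [1, 36, 5]
BINARY_OP - → 36 - 5 = 31. Stack: [1, 31]
BINARY_OP & → 1 & 31 = 1. Stack: [1]
STORE_FAST t → t=1. Stack: []
LOAD_CONST → push 4. Stack: [4]
LOAD_FAST b → push 25. Stack: [4, 25]
BINARY_OP & → 4 & 25 = 0. Stack: [0]
STORE_FAST t → t=0. Stack: []
LOAD_FAST_LOAD_FAST t,t → push 0,0. Stack: [0, 0]
BINARY_OP + → 0 + 0 = 0. Stack: [0]
LOAD_CONST → push 10. Stack: [0, 10]
LOAD_FAST n → push 36. Stack: [0, 10, 36]
BINARY_OP + → 10 + 36 = 46. Stack: [0, 46]
BINARY_OP - → 0 - 46 = -46. Stack: [-46]
STORE_FAST y → y=-46. Stack: []
LOAD_FAST y → push -46. Stack: [-46]
RETURN_VALUE → return -46.

-46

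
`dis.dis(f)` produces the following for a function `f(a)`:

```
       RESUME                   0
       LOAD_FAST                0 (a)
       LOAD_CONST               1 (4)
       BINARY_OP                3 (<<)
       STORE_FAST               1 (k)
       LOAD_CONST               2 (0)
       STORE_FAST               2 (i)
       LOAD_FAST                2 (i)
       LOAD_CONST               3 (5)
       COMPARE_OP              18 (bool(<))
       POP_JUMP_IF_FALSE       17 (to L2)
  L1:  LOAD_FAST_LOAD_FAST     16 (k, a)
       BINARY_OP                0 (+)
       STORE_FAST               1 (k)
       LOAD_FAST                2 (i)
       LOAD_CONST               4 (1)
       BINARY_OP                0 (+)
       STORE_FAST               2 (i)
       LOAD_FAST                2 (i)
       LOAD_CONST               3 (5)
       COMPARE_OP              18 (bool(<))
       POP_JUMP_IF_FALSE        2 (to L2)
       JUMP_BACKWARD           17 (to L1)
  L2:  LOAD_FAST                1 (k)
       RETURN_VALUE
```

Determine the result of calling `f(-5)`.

LOAD_FAST a → push -5
LOAD_CONST → push 4
BINARY_OP << → -5 << 4 = -80
STORE_FAST k → k=-80
LOAD_CONST → push 0
STORE_FAST i → i=0
LOAD_FAST i → push 0
LOAD_CONST → push 5
COMPARE_OP bool(<) → 0 vs 5 = True
POP_JUMP_IF_FALSE → pop True; no jump
LOAD_FAST_LOAD_FAST k,a → push -80,-5
BINARY_OP + → -80 + -5 = -85
STORE_FAST k → k=-85
LOAD_FAST i → push 0
LOAD_CONST → push 1
BINARY_OP + → 0 + 1 = 1
STORE_FAST i → i=1
LOAD_FAST i → push 1
LOAD_CONST → push 5
COMPARE_OP bool(<) → 1 vs 5 = True
POP_JUMP_IF_FALSE → pop True; no jump
LOAD_FAST_LOAD_FAST k,a → push -85,-5
BINARY_OP + → -85 + -5 = -90
STORE_FAST k → k=-90
LOAD_FAST i → push 1
LOAD_CONST → push 1
BINARY_OP + → 1 + 1 = 2
STORE_FAST i → i=2
LOAD_FAST i → push 2
LOAD_CONST → push 5
COMPARE_OP bool(<) → 2 vs 5 = True
POP_JUMP_IF_FALSE → pop True; no jump
LOAD_FAST_LOAD_FAST k,a → push -90,-5
BINARY_OP + → -90 + -5 = -95
STORE_FAST k → k=-95
LOAD_FAST i → push 2
LOAD_CONST → push 1
BINARY_OP + → 2 + 1 = 3
STORE_FAST i → i=3
LOAD_FAST i → push 3
LOAD_CONST → push 5
COMPARE_OP bool(<) → 3 vs 5 = True
POP_JUMP_IF_FALSE → pop True; no jump
LOAD_FAST_LOAD_FAST k,a → push -95,-5
BINARY_OP + → -95 + -5 = -100
STORE_FAST k → k=-100
LOAD_FAST i → push 3
LOAD_CONST → push 1
BINARY_OP + → 3 + 1 = 4
STORE_FAST i → i=4
LOAD_FAST i → push 4
LOAD_CONST → push 5
COMPARE_OP bool(<) → 4 vs 5 = True
POP_JUMP_IF_FALSE → pop True; no jump
LOAD_FAST_LOAD_FAST k,a → push -100,-5
BINARY_OP + → -100 + -5 = -105
STORE_FAST k → k=-105
LOAD_FAST i → push 4
LOAD_CONST → push 1
BINARY_OP + → 4 + 1 = 5
STORE_FAST i → i=5
LOAD_FAST i → push 5
LOAD_CONST → push 5
COMPARE_OP bool(<) → 5 vs 5 = False
POP_JUMP_IF_FALSE → pop False; jump
LOAD_FAST k → push -105
RETURN_VALUE → return -105.

-105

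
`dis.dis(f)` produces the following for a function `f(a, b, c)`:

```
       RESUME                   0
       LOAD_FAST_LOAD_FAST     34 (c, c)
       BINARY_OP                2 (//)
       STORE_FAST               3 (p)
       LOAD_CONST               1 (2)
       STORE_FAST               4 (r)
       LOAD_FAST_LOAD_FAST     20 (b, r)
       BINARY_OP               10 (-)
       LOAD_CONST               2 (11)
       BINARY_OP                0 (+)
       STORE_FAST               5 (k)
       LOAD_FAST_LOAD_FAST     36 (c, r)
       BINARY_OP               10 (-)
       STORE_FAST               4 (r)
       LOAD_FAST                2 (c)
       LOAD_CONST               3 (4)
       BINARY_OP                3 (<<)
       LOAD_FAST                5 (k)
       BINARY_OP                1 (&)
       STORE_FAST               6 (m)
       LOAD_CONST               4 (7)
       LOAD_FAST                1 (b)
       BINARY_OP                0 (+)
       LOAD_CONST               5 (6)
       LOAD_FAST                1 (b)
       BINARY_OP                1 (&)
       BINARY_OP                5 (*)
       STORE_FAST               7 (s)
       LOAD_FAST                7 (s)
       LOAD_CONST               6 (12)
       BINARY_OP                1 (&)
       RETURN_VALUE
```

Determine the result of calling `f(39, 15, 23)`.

4

LOAD_FAST_LOAD_FAST c,c → push 23,23. Stack: [23, 23]
BINARY_OP // → 23 // 23 = 1. Stack: [1]
STORE_FAST p → p=1. Stack: []
LOAD_CONST → push 2. Stack: [2]
STORE_FAST r → r=2. Stack: []
LOAD_FAST_LOAD_FAST b,r → push 15,2. Stack: [15, 2]
BINARY_OP - → 15 - 2 = 13. Stack: [13]
LOAD_CONST → push 11. Stack: [13, 11]
BINARY_OP + → 13 + 11 = 24. Stack: [24]
STORE_FAST k → k=24. Stack: []
LOAD_FAST_LOAD_FAST c,r → push 23,2. Stack: [23, 2]
BINARY_OP - → 23 - 2 = 21. Stack: [21]
STORE_FAST r → r=21. Stack: []
LOAD_FAST c → push 23. Stack: [23]
LOAD_CONST → push 4. Stack: [23, 4]
BINARY_OP << → 23 << 4 = 368. Stack: [368]
LOAD_FAST k → push 24. Stack: [368, 24]
BINARY_OP & → 368 & 24 = 16. Stack: [16]
STORE_FAST m → m=16. Stack: []
LOAD_CONST → push 7. Stack: [7]
LOAD_FAST b → push 15. Stack: [7, 15]
BINARY_OP + → 7 + 15 = 22. Stack: [22]
LOAD_CONST → push 6. Stack: [22, 6]
LOAD_FAST b → push 15. Stack: [22, 6, 15]
BINARY_OP & → 6 & 15 = 6. Stack: [22, 6]
BINARY_OP * → 22 * 6 = 132. Stack: [132]
STORE_FAST s → s=132. Stack: []
LOAD_FAST s → push 132. Stack: [132]
LOAD_CONST → push 12. Stack: [132, 12]
BINARY_OP & → 132 & 12 = 4. Stack: [4]
RETURN_VALUE → return 4.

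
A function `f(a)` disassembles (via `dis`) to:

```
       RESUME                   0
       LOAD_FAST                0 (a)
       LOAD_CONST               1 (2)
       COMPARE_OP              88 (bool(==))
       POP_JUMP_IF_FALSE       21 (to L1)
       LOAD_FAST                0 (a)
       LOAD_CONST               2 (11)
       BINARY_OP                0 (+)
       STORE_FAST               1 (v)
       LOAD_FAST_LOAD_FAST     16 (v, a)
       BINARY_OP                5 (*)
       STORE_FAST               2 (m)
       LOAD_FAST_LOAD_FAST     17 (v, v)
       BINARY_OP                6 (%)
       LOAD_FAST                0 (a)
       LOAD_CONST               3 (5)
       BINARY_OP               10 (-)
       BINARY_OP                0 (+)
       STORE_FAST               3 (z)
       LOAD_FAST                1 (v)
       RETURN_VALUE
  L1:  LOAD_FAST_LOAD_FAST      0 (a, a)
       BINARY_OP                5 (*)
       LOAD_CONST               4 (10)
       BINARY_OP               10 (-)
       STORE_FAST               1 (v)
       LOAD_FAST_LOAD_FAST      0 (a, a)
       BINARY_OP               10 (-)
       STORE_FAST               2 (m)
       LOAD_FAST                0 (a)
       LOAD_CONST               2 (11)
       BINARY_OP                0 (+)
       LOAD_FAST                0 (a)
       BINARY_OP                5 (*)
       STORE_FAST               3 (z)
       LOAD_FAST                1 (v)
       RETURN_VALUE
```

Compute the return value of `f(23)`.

519

LOAD_FAST a → push 23. Stack: [23]
LOAD_CONST → push 2. Stack: [23, 2]
COMPARE_OP bool(==) → 23 vs 2 = False. Stack: [False]
POP_JUMP_IF_FALSE → pop False; jump. Stack: []
LOAD_FAST_LOAD_FAST a,a → push 23,23. Stack: [23, 23]
BINARY_OP * → 23 * 23 = 529. Stack: [529]
LOAD_CONST → push 10. Stack: [529, 10]
BINARY_OP - → 529 - 10 = 519. Stack: [519]
STORE_FAST v → v=519. Stack: []
LOAD_FAST_LOAD_FAST a,a → push 23,23. Stack: [23, 23]
BINARY_OP - → 23 - 23 = 0. Stack: [0]
STORE_FAST m → m=0. Stack: []
LOAD_FAST a → push 23. Stack: [23]
LOAD_CONST → push 11. Stack: [23, 11]
BINARY_OP + → 23 + 11 = 34. Stack: [34]
LOAD_FAST a → push 23. Stack: [34, 23]
BINARY_OP * → 34 * 23 = 782. Stack: [782]
STORE_FAST z → z=782. Stack: []
LOAD_FAST v → push 519. Stack: [519]
RETURN_VALUE → return 519.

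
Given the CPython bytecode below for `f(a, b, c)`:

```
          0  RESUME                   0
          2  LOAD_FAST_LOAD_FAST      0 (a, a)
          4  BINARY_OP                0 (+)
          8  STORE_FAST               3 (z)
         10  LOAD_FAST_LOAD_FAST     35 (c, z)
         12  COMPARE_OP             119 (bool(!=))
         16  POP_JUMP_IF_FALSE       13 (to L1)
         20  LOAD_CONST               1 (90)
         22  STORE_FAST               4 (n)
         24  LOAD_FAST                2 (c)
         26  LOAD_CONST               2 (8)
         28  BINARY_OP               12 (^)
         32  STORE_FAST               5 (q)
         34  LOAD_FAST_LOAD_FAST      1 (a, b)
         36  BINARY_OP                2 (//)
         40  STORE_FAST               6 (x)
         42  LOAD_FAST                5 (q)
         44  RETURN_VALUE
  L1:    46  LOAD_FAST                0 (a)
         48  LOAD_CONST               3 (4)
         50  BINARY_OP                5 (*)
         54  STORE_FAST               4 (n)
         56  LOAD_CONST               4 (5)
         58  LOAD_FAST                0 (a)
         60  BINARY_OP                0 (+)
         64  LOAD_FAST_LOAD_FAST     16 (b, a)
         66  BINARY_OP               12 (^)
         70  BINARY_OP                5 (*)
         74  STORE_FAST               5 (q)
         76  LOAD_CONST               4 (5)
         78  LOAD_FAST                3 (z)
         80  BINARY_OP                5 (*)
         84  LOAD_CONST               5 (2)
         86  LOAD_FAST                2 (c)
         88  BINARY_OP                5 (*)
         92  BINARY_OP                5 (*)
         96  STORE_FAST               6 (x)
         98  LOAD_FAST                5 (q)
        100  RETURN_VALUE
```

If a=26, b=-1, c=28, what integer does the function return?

20

LOAD_FAST_LOAD_FAST a,a → push 26,26. Stack: [26, 26]
BINARY_OP + → 26 + 26 = 52. Stack: [52]
STORE_FAST z → z=52. Stack: []
LOAD_FAST_LOAD_FAST c,z → push 28,52. Stack: [28, 52]
COMPARE_OP bool(!=) → 28 vs 52 = True. Stack: [True]
POP_JUMP_IF_FALSE → pop True; no jump. Stack: []
LOAD_CONST → push 90. Stack: [90]
STORE_FAST n → n=90. Stack: []
LOAD_FAST c → push 28. Stack: [28]
LOAD_CONST → push 8. Stack: [28, 8]
BINARY_OP ^ → 28 ^ 8 = 20. Stack: [20]
STORE_FAST q → q=20. Stack: []
LOAD_FAST_LOAD_FAST a,b → push 26,-1. Stack: [26, -1]
BINARY_OP // → 26 // -1 = -26. Stack: [-26]
STORE_FAST x → x=-26. Stack: []
LOAD_FAST q → push 20. Stack: [20]
RETURN_VALUE → return 20.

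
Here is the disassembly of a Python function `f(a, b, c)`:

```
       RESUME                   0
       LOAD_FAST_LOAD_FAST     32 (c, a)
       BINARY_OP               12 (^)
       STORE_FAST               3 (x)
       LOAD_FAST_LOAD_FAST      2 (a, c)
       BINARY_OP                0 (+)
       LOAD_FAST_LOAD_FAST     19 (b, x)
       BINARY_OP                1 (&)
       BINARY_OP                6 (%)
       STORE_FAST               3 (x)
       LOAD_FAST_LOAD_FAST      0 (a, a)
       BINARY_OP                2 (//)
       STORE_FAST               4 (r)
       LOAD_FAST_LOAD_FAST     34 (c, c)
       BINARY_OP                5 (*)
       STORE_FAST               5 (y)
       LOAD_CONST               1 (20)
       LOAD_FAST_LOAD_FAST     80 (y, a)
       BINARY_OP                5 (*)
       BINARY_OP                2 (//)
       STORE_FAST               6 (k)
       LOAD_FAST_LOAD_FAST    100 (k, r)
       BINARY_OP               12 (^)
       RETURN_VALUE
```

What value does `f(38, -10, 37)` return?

1

LOAD_FAST_LOAD_FAST c,a → push 37,38. Stack: [37, 38]
BINARY_OP ^ → 37 ^ 38 = 3. Stack: [3]
STORE_FAST x → x=3. Stack: []
LOAD_FAST_LOAD_FAST a,c → push 38,37. Stack: [38, 37]
BINARY_OP + → 38 + 37 = 75. Stack: [75]
LOAD_FAST_LOAD_FAST b,x → push -10,3. Stack: [75, -10, 3]
BINARY_OP & → -10 & 3 = 2. Stack: [75, 2]
BINARY_OP % → 75 % 2 = 1. Stack: [1]
STORE_FAST x → x=1. Stack: []
LOAD_FAST_LOAD_FAST a,a → push 38,38. Stack: [38, 38]
BINARY_OP // → 38 // 38 = 1. Stack: [1]
STORE_FAST r → r=1. Stack: []
LOAD_FAST_LOAD_FAST c,c → push 37,37. Stack: [37, 37]
BINARY_OP * → 37 * 37 = 1369. Stack: [1369]
STORE_FAST y → y=1369. Stack: []
LOAD_CONST → push 20. Stack: [20]
LOAD_FAST_LOAD_FAST y,a → push 1369,38. Stack: [20, 1369, 38]
BINARY_OP * → 1369 * 38 = 52022. Stack: [20, 52022]
BINARY_OP // → 20 // 52022 = 0. Stack: [0]
STORE_FAST k → k=0. Stack: []
LOAD_FAST_LOAD_FAST k,r → push 0,1. Stack: [0, 1]
BINARY_OP ^ → 0 ^ 1 = 1. Stack: [1]
RETURN_VALUE → return 1.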